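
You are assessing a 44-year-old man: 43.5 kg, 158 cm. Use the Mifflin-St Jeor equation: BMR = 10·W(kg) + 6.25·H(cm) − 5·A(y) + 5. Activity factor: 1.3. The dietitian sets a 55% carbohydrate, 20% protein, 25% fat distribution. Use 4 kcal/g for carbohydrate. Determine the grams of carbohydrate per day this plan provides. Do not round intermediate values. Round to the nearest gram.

216 g/day

Mifflin-St Jeor (male): BMR = 10(43.5) + 6.25(158) − 5(44) + 5 = 435 + 987.5 − 220 + 5 = 1207.5 kcal/day.
TEE = 1207.5 × 1.3 = 1569.75 kcal/day.
Carbohydrate energy = 55% × 1569.75 = 863.3625 kcal.
Carbohydrate = 863.3625 ÷ 4 kcal/g = 215.8406 g.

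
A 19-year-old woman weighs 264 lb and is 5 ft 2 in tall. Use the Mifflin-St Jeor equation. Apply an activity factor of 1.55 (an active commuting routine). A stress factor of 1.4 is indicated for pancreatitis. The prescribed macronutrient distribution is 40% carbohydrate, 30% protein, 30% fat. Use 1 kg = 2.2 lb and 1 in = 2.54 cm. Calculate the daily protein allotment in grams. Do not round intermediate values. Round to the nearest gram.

314 g/day

Convert to metric: weight = 264 ÷ 2.2 = 120 kg; height = (5×12 + 2) × 2.54 = 62 × 2.54 = 157.48 cm.
Mifflin-St Jeor (female): BMR = 10(120) + 6.25(157.48) − 5(19) − 161 = 1200 + 984.25 − 95 − 161 = 1928.25 kcal/day.
TEE = 1928.25 × 1.55 = 2988.7875 kcal/day.
With stress factor 1.4: 2988.7875 × 1.4 = 4184.3025 kcal/day.
Protein energy = 30% × 4184.3025 = 1255.2908 kcal.
Protein = 1255.2908 ÷ 4 kcal/g = 313.8227 g.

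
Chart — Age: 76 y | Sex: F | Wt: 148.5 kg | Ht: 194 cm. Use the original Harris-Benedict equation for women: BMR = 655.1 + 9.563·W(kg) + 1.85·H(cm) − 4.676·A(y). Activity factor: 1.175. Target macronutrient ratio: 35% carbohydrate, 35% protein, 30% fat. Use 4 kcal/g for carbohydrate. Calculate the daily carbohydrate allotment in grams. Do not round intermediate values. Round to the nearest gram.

Harris-Benedict: BMR = 655.1 + 9.563(148.5) + 1.85(194) − 4.676(76) = 2078.7295 kcal/day.
TEE = 2078.7295 × 1.175 = 2442.5072 kcal/day.
Carbohydrate energy = 35% × 2442.5072 = 854.8775 kcal.
Carbohydrate = 854.8775 ÷ 4 kcal/g = 213.7194 g.

214 g/day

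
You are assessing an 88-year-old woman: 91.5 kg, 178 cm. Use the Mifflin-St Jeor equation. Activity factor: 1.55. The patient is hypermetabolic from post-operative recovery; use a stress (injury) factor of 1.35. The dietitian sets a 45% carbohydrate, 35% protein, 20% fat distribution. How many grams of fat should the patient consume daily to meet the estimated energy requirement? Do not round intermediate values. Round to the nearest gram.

66 g/day

Mifflin-St Jeor (female): BMR = 10(91.5) + 6.25(178) − 5(88) − 161 = 915 + 1112.5 − 440 − 161 = 1426.5 kcal/day.
TEE = 1426.5 × 1.55 = 2211.075 kcal/day.
With stress factor 1.35: 2211.075 × 1.35 = 2984.9513 kcal/day.
Fat energy = 20% × 2984.9513 = 596.9903 kcal.
Fat = 596.9903 ÷ 9 kcal/g = 66.3323 g.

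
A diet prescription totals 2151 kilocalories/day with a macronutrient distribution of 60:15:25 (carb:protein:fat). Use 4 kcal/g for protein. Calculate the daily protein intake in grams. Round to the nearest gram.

Protein energy = 15% × 2151 = 322.65 kcal.
At 4 kcal/g: 322.65 ÷ 4 = 80.6625 g.

81 g/day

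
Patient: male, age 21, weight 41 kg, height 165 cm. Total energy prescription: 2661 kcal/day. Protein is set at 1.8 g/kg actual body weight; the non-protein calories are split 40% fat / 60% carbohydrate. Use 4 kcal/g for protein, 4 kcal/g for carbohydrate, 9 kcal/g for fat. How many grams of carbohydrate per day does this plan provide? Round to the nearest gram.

Protein = 1.8 × 41 = 73.8 g → 73.8 × 4 = 295.2 kcal.
Non-protein calories = 2661 − 295.2 = 2365.8 kcal.
Fat: 40% × 2365.8 = 946.32 kcal; carbohydrate: 1419.48 kcal.
Carbohydrate: 1419.48 kcal ÷ 4 kcal/g = 354.87 g.

355 g/day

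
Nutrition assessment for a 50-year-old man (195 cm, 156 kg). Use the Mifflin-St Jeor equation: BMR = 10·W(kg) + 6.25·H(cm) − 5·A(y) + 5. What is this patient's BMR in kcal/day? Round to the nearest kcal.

2534 kcal/day

Mifflin-St Jeor (male): BMR = 10(156) + 6.25(195) − 5(50) + 5 = 1560 + 1218.75 − 250 + 5 = 2533.75 kcal/day.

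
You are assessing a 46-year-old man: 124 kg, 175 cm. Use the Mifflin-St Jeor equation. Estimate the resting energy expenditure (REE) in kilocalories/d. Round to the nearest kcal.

Mifflin-St Jeor (male): BMR = 10(124) + 6.25(175) − 5(46) + 5 = 1240 + 1093.75 − 230 + 5 = 2108.75 kcal/day.

2109 kilocalories/d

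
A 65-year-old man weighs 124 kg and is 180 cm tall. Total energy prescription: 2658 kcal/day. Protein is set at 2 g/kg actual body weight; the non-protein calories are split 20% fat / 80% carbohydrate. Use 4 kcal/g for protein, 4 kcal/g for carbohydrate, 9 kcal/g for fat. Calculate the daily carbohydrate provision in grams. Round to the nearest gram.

333 g/day

Protein = 2 × 124 = 248 g → 248 × 4 = 992 kcal.
Non-protein calories = 2658 − 992 = 1666 kcal.
Fat: 20% × 1666 = 333.2 kcal; carbohydrate: 1332.8 kcal.
Carbohydrate: 1332.8 kcal ÷ 4 kcal/g = 333.2 g.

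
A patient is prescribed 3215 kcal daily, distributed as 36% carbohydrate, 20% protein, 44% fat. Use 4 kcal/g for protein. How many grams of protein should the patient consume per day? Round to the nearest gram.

161 g/day

Protein energy = 20% × 3215 = 643 kcal.
At 4 kcal/g: 643 ÷ 4 = 160.75 g.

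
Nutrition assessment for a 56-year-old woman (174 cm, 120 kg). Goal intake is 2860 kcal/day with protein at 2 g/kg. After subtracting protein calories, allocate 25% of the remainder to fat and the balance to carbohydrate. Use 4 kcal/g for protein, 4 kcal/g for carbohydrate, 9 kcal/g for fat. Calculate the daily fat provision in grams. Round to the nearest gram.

Protein = 2 × 120 = 240 g → 240 × 4 = 960 kcal.
Non-protein calories = 2860 − 960 = 1900 kcal.
Fat: 25% × 1900 = 475 kcal; carbohydrate: 1425 kcal.
Fat: 475 kcal ÷ 9 kcal/g = 52.7778 g.

53 g/day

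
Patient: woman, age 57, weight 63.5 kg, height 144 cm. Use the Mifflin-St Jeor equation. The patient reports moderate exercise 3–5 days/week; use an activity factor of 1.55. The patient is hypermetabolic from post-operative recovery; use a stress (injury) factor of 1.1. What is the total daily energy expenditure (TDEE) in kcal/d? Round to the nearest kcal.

1857 kcal/d

Mifflin-St Jeor (female): BMR = 10(63.5) + 6.25(144) − 5(57) − 161 = 635 + 900 − 285 − 161 = 1089 kcal/day.
TEE = BMR × activity factor = 1089 × 1.55 = 1687.95 kcal/day.
Apply stress factor: 1687.95 × 1.1 = 1856.745 kcal/day.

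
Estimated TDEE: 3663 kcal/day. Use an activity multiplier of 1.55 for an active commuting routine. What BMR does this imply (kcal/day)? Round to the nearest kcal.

BMR = TEE ÷ activity factor = 3663 ÷ 1.55 = 2363.2258 kcal/day.

2363 kcal/day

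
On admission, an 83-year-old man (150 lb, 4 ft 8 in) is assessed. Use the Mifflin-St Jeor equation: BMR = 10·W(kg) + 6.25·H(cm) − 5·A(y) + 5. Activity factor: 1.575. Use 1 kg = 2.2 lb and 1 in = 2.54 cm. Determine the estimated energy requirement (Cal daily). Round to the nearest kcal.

1828 Cal daily

Convert to metric: weight = 150 ÷ 2.2 = 68.1818 kg; height = (4×12 + 8) × 2.54 = 56 × 2.54 = 142.24 cm.
Mifflin-St Jeor (male): BMR = 10(68.1818) + 6.25(142.24) − 5(83) + 5 = 681.8182 + 889 − 415 + 5 = 1160.8182 kcal/day.
TEE = BMR × activity factor = 1160.8182 × 1.575 = 1828.2886 kcal/day.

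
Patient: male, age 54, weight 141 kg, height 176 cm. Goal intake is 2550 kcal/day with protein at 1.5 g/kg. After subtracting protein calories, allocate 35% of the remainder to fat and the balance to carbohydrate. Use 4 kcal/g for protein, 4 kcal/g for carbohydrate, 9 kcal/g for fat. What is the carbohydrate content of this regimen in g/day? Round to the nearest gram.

277 g/day

Protein = 1.5 × 141 = 211.5 g → 211.5 × 4 = 846 kcal.
Non-protein calories = 2550 − 846 = 1704 kcal.
Fat: 35% × 1704 = 596.4 kcal; carbohydrate: 1107.6 kcal.
Carbohydrate: 1107.6 kcal ÷ 4 kcal/g = 276.9 g.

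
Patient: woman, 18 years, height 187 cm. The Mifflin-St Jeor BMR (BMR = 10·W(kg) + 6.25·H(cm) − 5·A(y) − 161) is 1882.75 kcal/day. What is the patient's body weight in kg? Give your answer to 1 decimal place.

1882.75 = 10·W + 6.25(187) − 5(18) − 161
10·W = 1882.75 − 917.75 = 965, so W = 96.5 kg.

96.5 kg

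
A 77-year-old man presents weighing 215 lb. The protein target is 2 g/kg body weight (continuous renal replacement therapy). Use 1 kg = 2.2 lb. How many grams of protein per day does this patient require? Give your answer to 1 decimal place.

Weight in kg = 215 ÷ 2.2 = 97.7273 kg.
Protein = 2 g/kg × 97.7273 kg = 195.4545 g/day.

195.5 g/day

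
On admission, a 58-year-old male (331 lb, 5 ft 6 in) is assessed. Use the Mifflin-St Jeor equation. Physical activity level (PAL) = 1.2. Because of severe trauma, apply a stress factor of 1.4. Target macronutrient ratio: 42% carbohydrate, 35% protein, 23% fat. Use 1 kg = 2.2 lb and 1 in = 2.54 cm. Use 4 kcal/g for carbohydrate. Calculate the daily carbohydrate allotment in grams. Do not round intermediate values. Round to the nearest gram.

Convert to metric: weight = 331 ÷ 2.2 = 150.4545 kg; height = (5×12 + 6) × 2.54 = 66 × 2.54 = 167.64 cm.
Mifflin-St Jeor (male): BMR = 10(150.4545) + 6.25(167.64) − 5(58) + 5 = 1504.5455 + 1047.75 − 290 + 5 = 2267.2955 kcal/day.
TEE = 2267.2955 × 1.2 = 2720.7545 kcal/day.
With stress factor 1.4: 2720.7545 × 1.4 = 3809.0564 kcal/day.
Carbohydrate energy = 42% × 3809.0564 = 1599.8037 kcal.
Carbohydrate = 1599.8037 ÷ 4 kcal/g = 399.9509 g.

400 g/day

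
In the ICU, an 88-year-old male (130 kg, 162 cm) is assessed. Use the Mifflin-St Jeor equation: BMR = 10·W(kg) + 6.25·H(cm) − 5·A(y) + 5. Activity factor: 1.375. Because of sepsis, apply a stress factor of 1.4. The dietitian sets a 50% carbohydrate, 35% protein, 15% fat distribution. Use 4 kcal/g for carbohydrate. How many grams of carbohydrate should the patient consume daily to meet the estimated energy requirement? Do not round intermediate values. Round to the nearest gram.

452 g/day

Mifflin-St Jeor (male): BMR = 10(130) + 6.25(162) − 5(88) + 5 = 1300 + 1012.5 − 440 + 5 = 1877.5 kcal/day.
TEE = 1877.5 × 1.375 = 2581.5625 kcal/day.
With stress factor 1.4: 2581.5625 × 1.4 = 3614.1875 kcal/day.
Carbohydrate energy = 50% × 3614.1875 = 1807.0938 kcal.
Carbohydrate = 1807.0938 ÷ 4 kcal/g = 451.7734 g.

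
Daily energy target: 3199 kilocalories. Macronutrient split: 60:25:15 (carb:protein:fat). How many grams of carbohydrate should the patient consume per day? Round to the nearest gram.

480 g/day

Carbohydrate energy = 60% × 3199 = 1919.4 kcal.
At 4 kcal/g: 1919.4 ÷ 4 = 479.85 g.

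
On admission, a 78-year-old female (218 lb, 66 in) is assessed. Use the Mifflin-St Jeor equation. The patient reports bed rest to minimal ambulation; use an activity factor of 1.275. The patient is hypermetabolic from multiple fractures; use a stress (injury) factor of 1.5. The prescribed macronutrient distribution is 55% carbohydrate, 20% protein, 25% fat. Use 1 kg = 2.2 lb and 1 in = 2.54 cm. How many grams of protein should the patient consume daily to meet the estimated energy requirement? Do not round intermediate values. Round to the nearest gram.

Convert to metric: weight = 218 ÷ 2.2 = 99.0909 kg; height = 66 × 2.54 = 167.64 cm.
Mifflin-St Jeor (female): BMR = 10(99.0909) + 6.25(167.64) − 5(78) − 161 = 990.9091 + 1047.75 − 390 − 161 = 1487.6591 kcal/day.
TEE = 1487.6591 × 1.275 = 1896.7653 kcal/day.
With stress factor 1.5: 1896.7653 × 1.5 = 2845.148 kcal/day.
Protein energy = 20% × 2845.148 = 569.0296 kcal.
Protein = 569.0296 ÷ 4 kcal/g = 142.2574 g.

142 g/day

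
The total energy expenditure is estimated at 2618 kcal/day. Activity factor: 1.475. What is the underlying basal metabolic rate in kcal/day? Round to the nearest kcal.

1775 kcal/day

BMR = TEE ÷ activity factor = 2618 ÷ 1.475 = 1774.9153 kcal/day.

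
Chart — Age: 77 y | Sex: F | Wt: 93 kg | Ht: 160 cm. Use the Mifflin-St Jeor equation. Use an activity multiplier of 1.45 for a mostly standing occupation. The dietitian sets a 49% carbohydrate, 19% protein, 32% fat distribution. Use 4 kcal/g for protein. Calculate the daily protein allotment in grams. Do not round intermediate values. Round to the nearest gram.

Mifflin-St Jeor (female): BMR = 10(93) + 6.25(160) − 5(77) − 161 = 930 + 1000 − 385 − 161 = 1384 kcal/day.
TEE = 1384 × 1.45 = 2006.8 kcal/day.
Protein energy = 19% × 2006.8 = 381.292 kcal.
Protein = 381.292 ÷ 4 kcal/g = 95.323 g.

95 g/day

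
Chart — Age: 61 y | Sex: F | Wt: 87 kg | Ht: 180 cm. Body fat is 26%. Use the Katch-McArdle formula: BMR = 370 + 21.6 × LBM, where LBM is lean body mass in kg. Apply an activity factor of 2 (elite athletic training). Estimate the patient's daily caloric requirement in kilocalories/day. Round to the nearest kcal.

LBM = 87 × (1 − 0.26) = 64.38 kg. Katch-McArdle: BMR = 370 + 21.6 × 64.38 = 1760.608 kcal/day.
TEE = BMR × activity factor = 1760.608 × 2 = 3521.216 kcal/day.

3521 kilocalories/day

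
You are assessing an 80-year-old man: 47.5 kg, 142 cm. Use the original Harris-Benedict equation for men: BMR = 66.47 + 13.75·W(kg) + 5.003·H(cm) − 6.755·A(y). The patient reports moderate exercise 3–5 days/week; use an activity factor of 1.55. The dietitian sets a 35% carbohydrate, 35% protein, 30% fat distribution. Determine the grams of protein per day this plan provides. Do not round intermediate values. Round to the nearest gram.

121 g/day

Harris-Benedict: BMR = 66.47 + 13.75(47.5) + 5.003(142) − 6.755(80) = 889.621 kcal/day.
TEE = 889.621 × 1.55 = 1378.9126 kcal/day.
Protein energy = 35% × 1378.9126 = 482.6194 kcal.
Protein = 482.6194 ÷ 4 kcal/g = 120.6548 g.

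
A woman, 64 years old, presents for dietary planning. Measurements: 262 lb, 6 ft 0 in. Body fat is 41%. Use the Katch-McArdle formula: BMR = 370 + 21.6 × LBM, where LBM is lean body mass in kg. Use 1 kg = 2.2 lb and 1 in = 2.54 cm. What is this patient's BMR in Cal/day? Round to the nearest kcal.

1888 Cal/day

Convert to metric: weight = 262 ÷ 2.2 = 119.0909 kg; height = (6×12 + 0) × 2.54 = 72 × 2.54 = 182.88 cm.
LBM = 119.0909 × (1 − 0.41) = 70.2636 kg. Katch-McArdle: BMR = 370 + 21.6 × 70.2636 = 1887.6945 kcal/day.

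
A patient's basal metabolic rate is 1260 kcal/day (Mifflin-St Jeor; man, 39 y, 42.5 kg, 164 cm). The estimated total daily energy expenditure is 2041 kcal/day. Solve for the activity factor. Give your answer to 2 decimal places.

1.62

Activity factor = TEE ÷ BMR = 2041 ÷ 1260 = 1.62.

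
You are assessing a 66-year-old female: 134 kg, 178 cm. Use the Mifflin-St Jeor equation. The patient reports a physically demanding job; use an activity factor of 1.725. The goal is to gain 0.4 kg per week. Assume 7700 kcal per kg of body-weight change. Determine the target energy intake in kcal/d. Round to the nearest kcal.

3824 kcal/d

Mifflin-St Jeor (female): BMR = 10(134) + 6.25(178) − 5(66) − 161 = 1340 + 1112.5 − 330 − 161 = 1961.5 kcal/day.
TEE = 1961.5 × 1.725 = 3383.5875 kcal/day.
Required daily surplus = 0.4 × 7700 ÷ 7 = 440 kcal/day.
Target intake = 3383.5875 + 440 = 3823.5875 kcal/day.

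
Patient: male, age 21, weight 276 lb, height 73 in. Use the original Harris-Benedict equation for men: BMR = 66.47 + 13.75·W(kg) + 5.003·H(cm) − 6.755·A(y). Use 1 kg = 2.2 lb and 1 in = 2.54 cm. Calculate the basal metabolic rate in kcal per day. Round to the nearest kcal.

Convert to metric: weight = 276 ÷ 2.2 = 125.4545 kg; height = 73 × 2.54 = 185.42 cm.
Harris-Benedict: BMR = 66.47 + 13.75(125.4545) + 5.003(185.42) − 6.755(21) = 2577.2713 kcal/day.

2577 kcal per day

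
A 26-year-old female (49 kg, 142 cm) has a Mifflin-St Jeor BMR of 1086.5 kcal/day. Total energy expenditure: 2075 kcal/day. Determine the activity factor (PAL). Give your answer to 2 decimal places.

Activity factor = TEE ÷ BMR = 2075 ÷ 1086.5 = 1.91.

1.91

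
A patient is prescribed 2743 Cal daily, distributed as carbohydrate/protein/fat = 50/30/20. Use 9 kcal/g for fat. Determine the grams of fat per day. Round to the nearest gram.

61 g/day

Fat energy = 20% × 2743 = 548.6 kcal.
At 9 kcal/g: 548.6 ÷ 9 = 60.9556 g.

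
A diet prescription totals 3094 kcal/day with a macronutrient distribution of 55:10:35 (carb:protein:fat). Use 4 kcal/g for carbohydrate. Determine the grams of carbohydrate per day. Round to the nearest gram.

Carbohydrate energy = 55% × 3094 = 1701.7 kcal.
At 4 kcal/g: 1701.7 ÷ 4 = 425.425 g.

425 g/day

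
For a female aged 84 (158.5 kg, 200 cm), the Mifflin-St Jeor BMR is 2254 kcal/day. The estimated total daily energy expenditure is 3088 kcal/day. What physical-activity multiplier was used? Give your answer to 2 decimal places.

Activity factor = TEE ÷ BMR = 3088 ÷ 2254 = 1.37.

1.37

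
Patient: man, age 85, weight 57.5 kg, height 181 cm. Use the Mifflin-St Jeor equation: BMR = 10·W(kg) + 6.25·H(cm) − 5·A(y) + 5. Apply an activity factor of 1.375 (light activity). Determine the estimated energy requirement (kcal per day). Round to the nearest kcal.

Mifflin-St Jeor (male): BMR = 10(57.5) + 6.25(181) − 5(85) + 5 = 575 + 1131.25 − 425 + 5 = 1286.25 kcal/day.
TEE = BMR × activity factor = 1286.25 × 1.375 = 1768.5938 kcal/day.

1769 kcal per day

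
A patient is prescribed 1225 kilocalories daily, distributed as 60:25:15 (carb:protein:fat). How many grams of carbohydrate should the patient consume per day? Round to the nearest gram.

184 g/day

Carbohydrate energy = 60% × 1225 = 735 kcal.
At 4 kcal/g: 735 ÷ 4 = 183.75 g.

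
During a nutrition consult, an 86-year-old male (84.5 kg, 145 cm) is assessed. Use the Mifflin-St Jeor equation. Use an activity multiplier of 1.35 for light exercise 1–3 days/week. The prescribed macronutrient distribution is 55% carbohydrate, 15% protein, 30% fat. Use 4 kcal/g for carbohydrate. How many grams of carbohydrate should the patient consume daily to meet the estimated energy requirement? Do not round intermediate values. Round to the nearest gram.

Mifflin-St Jeor (male): BMR = 10(84.5) + 6.25(145) − 5(86) + 5 = 845 + 906.25 − 430 + 5 = 1326.25 kcal/day.
TEE = 1326.25 × 1.35 = 1790.4375 kcal/day.
Carbohydrate energy = 55% × 1790.4375 = 984.7406 kcal.
Carbohydrate = 984.7406 ÷ 4 kcal/g = 246.1852 g.

246 g/day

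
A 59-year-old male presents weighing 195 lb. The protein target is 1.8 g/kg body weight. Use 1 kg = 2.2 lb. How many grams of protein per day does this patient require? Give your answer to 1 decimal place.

Weight in kg = 195 ÷ 2.2 = 88.6364 kg.
Protein = 1.8 g/kg × 88.6364 kg = 159.5455 g/day.

159.5 g/day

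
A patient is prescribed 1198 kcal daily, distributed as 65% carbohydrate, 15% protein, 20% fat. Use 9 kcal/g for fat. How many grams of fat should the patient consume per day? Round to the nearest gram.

Fat energy = 20% × 1198 = 239.6 kcal.
At 9 kcal/g: 239.6 ÷ 9 = 26.6222 g.

27 g/day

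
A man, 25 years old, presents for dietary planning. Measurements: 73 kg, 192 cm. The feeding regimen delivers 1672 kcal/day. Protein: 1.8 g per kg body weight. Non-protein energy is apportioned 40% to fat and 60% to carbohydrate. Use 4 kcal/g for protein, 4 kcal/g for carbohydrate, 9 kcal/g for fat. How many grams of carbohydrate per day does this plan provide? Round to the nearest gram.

172 g/day

Protein = 1.8 × 73 = 131.4 g → 131.4 × 4 = 525.6 kcal.
Non-protein calories = 1672 − 525.6 = 1146.4 kcal.
Fat: 40% × 1146.4 = 458.56 kcal; carbohydrate: 687.84 kcal.
Carbohydrate: 687.84 kcal ÷ 4 kcal/g = 171.96 g.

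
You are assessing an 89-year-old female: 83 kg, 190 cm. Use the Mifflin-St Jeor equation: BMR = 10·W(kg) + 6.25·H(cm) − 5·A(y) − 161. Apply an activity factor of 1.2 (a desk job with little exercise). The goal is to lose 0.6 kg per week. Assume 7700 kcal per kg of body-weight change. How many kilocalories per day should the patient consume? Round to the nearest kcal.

Mifflin-St Jeor (female): BMR = 10(83) + 6.25(190) − 5(89) − 161 = 830 + 1187.5 − 445 − 161 = 1411.5 kcal/day.
TEE = 1411.5 × 1.2 = 1693.8 kcal/day.
Required daily deficit = 0.6 × 7700 ÷ 7 = 660 kcal/day.
Target intake = 1693.8 − 660 = 1033.8 kcal/day.

1034 kilocalories per day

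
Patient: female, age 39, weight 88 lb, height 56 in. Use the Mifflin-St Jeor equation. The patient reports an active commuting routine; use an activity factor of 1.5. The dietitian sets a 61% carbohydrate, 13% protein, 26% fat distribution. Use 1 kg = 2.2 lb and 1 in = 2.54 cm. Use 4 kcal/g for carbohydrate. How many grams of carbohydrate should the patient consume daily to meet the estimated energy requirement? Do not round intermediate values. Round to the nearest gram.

Convert to metric: weight = 88 ÷ 2.2 = 40 kg; height = 56 × 2.54 = 142.24 cm.
Mifflin-St Jeor (female): BMR = 10(40) + 6.25(142.24) − 5(39) − 161 = 400 + 889 − 195 − 161 = 933 kcal/day.
TEE = 933 × 1.5 = 1399.5 kcal/day.
Carbohydrate energy = 61% × 1399.5 = 853.695 kcal.
Carbohydrate = 853.695 ÷ 4 kcal/g = 213.4238 g.

213 g/day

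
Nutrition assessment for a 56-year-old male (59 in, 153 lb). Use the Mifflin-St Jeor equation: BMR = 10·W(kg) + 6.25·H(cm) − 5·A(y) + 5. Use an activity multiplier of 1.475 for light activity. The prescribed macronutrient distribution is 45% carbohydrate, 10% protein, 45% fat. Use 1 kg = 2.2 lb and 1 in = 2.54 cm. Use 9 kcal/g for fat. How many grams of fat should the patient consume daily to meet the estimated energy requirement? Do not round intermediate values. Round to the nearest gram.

Convert to metric: weight = 153 ÷ 2.2 = 69.5455 kg; height = 59 × 2.54 = 149.86 cm.
Mifflin-St Jeor (male): BMR = 10(69.5455) + 6.25(149.86) − 5(56) + 5 = 695.4545 + 936.625 − 280 + 5 = 1357.0795 kcal/day.
TEE = 1357.0795 × 1.475 = 2001.6923 kcal/day.
Fat energy = 45% × 2001.6923 = 900.7615 kcal.
Fat = 900.7615 ÷ 9 kcal/g = 100.0846 g.

100 g/day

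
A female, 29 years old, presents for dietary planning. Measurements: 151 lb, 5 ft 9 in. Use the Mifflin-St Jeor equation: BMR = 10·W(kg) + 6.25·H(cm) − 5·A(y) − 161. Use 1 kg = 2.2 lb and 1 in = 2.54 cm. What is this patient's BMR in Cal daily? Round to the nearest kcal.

1476 Cal daily

Convert to metric: weight = 151 ÷ 2.2 = 68.6364 kg; height = (5×12 + 9) × 2.54 = 69 × 2.54 = 175.26 cm.
Mifflin-St Jeor (female): BMR = 10(68.6364) + 6.25(175.26) − 5(29) − 161 = 686.3636 + 1095.375 − 145 − 161 = 1475.7386 kcal/day.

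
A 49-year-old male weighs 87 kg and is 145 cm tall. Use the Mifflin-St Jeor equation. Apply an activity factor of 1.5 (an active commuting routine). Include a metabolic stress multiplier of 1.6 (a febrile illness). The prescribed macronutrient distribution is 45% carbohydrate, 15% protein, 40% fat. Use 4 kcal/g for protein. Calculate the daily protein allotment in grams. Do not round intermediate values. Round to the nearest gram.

138 g/day

Mifflin-St Jeor (male): BMR = 10(87) + 6.25(145) − 5(49) + 5 = 870 + 906.25 − 245 + 5 = 1536.25 kcal/day.
TEE = 1536.25 × 1.5 = 2304.375 kcal/day.
With stress factor 1.6: 2304.375 × 1.6 = 3687 kcal/day.
Protein energy = 15% × 3687 = 553.05 kcal.
Protein = 553.05 ÷ 4 kcal/g = 138.2625 g.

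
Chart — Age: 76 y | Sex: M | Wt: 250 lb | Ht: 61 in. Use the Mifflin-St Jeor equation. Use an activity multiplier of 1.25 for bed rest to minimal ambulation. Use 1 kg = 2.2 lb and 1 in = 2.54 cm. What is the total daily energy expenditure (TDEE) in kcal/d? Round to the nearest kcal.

2162 kcal/d

Convert to metric: weight = 250 ÷ 2.2 = 113.6364 kg; height = 61 × 2.54 = 154.94 cm.
Mifflin-St Jeor (male): BMR = 10(113.6364) + 6.25(154.94) − 5(76) + 5 = 1136.3636 + 968.375 − 380 + 5 = 1729.7386 kcal/day.
TEE = BMR × activity factor = 1729.7386 × 1.25 = 2162.1733 kcal/day.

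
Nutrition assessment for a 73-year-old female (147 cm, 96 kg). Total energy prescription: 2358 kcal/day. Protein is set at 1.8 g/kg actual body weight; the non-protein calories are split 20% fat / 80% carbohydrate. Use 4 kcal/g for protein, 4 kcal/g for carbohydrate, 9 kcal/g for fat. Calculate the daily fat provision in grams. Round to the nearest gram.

Protein = 1.8 × 96 = 172.8 g → 172.8 × 4 = 691.2 kcal.
Non-protein calories = 2358 − 691.2 = 1666.8 kcal.
Fat: 20% × 1666.8 = 333.36 kcal; carbohydrate: 1333.44 kcal.
Fat: 333.36 kcal ÷ 9 kcal/g = 37.04 g.

37 g/day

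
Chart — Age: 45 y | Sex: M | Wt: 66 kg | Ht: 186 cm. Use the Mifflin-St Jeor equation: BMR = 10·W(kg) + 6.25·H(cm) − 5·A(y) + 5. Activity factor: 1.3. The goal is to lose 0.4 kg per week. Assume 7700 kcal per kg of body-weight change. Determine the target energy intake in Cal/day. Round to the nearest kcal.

Mifflin-St Jeor (male): BMR = 10(66) + 6.25(186) − 5(45) + 5 = 660 + 1162.5 − 225 + 5 = 1602.5 kcal/day.
TEE = 1602.5 × 1.3 = 2083.25 kcal/day.
Required daily deficit = 0.4 × 7700 ÷ 7 = 440 kcal/day.
Target intake = 2083.25 − 440 = 1643.25 kcal/day.

1643 Cal/day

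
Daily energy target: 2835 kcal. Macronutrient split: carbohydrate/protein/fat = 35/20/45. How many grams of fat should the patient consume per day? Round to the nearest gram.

Fat energy = 45% × 2835 = 1275.75 kcal.
At 9 kcal/g: 1275.75 ÷ 9 = 141.75 g.

142 g/day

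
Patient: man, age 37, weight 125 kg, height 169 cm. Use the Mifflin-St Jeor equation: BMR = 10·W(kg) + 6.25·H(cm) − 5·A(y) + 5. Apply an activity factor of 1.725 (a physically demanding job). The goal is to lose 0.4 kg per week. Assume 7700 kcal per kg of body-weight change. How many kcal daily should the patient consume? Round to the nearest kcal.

3228 kcal daily

Mifflin-St Jeor (male): BMR = 10(125) + 6.25(169) − 5(37) + 5 = 1250 + 1056.25 − 185 + 5 = 2126.25 kcal/day.
TEE = 2126.25 × 1.725 = 3667.7813 kcal/day.
Required daily deficit = 0.4 × 7700 ÷ 7 = 440 kcal/day.
Target intake = 3667.7813 − 440 = 3227.7813 kcal/day.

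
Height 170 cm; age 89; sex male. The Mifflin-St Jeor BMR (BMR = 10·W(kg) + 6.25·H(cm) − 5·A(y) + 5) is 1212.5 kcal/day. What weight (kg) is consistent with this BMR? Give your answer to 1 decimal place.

59.0 kg

1212.5 = 10·W + 6.25(170) − 5(89) + 5
10·W = 1212.5 − 622.5 = 590, so W = 59 kg.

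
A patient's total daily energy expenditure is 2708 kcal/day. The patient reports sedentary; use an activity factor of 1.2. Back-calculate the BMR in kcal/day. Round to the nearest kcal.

2257 kcal/day

BMR = TEE ÷ activity factor = 2708 ÷ 1.2 = 2256.6667 kcal/day.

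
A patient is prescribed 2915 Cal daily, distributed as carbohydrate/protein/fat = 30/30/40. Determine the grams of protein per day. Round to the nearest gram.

219 g/day

Protein energy = 30% × 2915 = 874.5 kcal.
At 4 kcal/g: 874.5 ÷ 4 = 218.625 g.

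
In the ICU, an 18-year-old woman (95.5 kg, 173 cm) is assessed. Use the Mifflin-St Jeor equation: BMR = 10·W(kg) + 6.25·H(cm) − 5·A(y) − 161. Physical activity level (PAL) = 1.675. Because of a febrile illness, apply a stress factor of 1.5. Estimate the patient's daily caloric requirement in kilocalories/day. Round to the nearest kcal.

Mifflin-St Jeor (female): BMR = 10(95.5) + 6.25(173) − 5(18) − 161 = 955 + 1081.25 − 90 − 161 = 1785.25 kcal/day.
TEE = BMR × activity factor = 1785.25 × 1.675 = 2990.2938 kcal/day.
Apply stress factor: 2990.2938 × 1.5 = 4485.4406 kcal/day.

4485 kilocalories/day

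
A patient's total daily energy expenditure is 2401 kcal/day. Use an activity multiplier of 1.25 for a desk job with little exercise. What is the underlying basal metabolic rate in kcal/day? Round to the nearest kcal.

1921 kcal/day

BMR = TEE ÷ activity factor = 2401 ÷ 1.25 = 1920.8 kcal/day.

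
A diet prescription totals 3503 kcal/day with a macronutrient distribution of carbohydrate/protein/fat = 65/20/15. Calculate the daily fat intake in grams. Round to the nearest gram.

58 g/day

Fat energy = 15% × 3503 = 525.45 kcal.
At 9 kcal/g: 525.45 ÷ 9 = 58.3833 g.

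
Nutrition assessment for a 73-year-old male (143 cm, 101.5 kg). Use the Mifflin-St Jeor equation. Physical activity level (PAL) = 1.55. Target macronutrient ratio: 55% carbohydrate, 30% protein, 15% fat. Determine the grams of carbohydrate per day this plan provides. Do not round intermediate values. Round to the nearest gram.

330 g/day

Mifflin-St Jeor (male): BMR = 10(101.5) + 6.25(143) − 5(73) + 5 = 1015 + 893.75 − 365 + 5 = 1548.75 kcal/day.
TEE = 1548.75 × 1.55 = 2400.5625 kcal/day.
Carbohydrate energy = 55% × 2400.5625 = 1320.3094 kcal.
Carbohydrate = 1320.3094 ÷ 4 kcal/g = 330.0773 g.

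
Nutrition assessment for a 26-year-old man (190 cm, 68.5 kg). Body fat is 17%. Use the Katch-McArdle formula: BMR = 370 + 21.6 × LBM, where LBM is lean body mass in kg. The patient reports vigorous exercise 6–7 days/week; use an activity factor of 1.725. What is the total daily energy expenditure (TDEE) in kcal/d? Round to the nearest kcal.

2757 kcal/d

LBM = 68.5 × (1 − 0.17) = 56.855 kg. Katch-McArdle: BMR = 370 + 21.6 × 56.855 = 1598.068 kcal/day.
TEE = BMR × activity factor = 1598.068 × 1.725 = 2756.6673 kcal/day.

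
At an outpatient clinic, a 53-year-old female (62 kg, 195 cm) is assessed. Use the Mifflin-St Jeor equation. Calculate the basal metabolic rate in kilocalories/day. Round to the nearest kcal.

Mifflin-St Jeor (female): BMR = 10(62) + 6.25(195) − 5(53) − 161 = 620 + 1218.75 − 265 − 161 = 1412.75 kcal/day.

1413 kilocalories/day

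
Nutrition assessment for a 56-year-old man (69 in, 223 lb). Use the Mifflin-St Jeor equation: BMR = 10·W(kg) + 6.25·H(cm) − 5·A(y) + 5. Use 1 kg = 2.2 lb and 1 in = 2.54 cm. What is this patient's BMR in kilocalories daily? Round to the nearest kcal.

Convert to metric: weight = 223 ÷ 2.2 = 101.3636 kg; height = 69 × 2.54 = 175.26 cm.
Mifflin-St Jeor (male): BMR = 10(101.3636) + 6.25(175.26) − 5(56) + 5 = 1013.6364 + 1095.375 − 280 + 5 = 1834.0114 kcal/day.

1834 kilocalories daily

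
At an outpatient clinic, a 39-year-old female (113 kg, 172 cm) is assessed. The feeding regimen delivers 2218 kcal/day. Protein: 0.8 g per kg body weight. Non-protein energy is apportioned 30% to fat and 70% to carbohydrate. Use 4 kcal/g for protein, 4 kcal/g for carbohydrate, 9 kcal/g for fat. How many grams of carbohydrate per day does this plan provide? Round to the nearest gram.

Protein = 0.8 × 113 = 90.4 g → 90.4 × 4 = 361.6 kcal.
Non-protein calories = 2218 − 361.6 = 1856.4 kcal.
Fat: 30% × 1856.4 = 556.92 kcal; carbohydrate: 1299.48 kcal.
Carbohydrate: 1299.48 kcal ÷ 4 kcal/g = 324.87 g.

325 g/day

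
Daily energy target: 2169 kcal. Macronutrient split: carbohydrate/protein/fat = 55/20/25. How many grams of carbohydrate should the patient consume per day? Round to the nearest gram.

Carbohydrate energy = 55% × 2169 = 1192.95 kcal.
At 4 kcal/g: 1192.95 ÷ 4 = 298.2375 g.

298 g/day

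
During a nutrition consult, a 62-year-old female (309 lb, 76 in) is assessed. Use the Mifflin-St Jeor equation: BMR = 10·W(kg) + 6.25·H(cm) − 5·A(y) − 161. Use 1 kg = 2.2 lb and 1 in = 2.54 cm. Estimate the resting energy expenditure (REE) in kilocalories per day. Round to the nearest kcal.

2140 kilocalories per day

Convert to metric: weight = 309 ÷ 2.2 = 140.4545 kg; height = 76 × 2.54 = 193.04 cm.
Mifflin-St Jeor (female): BMR = 10(140.4545) + 6.25(193.04) − 5(62) − 161 = 1404.5455 + 1206.5 − 310 − 161 = 2140.0455 kcal/day.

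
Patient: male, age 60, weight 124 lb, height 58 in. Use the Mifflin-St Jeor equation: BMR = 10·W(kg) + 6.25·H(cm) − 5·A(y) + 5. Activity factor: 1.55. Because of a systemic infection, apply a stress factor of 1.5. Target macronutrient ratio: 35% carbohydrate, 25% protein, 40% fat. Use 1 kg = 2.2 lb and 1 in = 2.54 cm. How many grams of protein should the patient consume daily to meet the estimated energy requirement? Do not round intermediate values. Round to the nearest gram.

Convert to metric: weight = 124 ÷ 2.2 = 56.3636 kg; height = 58 × 2.54 = 147.32 cm.
Mifflin-St Jeor (male): BMR = 10(56.3636) + 6.25(147.32) − 5(60) + 5 = 563.6364 + 920.75 − 300 + 5 = 1189.3864 kcal/day.
TEE = 1189.3864 × 1.55 = 1843.5489 kcal/day.
With stress factor 1.5: 1843.5489 × 1.5 = 2765.3233 kcal/day.
Protein energy = 25% × 2765.3233 = 691.3308 kcal.
Protein = 691.3308 ÷ 4 kcal/g = 172.8327 g.

173 g/day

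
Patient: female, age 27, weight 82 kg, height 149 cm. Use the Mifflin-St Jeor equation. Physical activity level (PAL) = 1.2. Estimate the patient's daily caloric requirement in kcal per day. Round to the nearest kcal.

Mifflin-St Jeor (female): BMR = 10(82) + 6.25(149) − 5(27) − 161 = 820 + 931.25 − 135 − 161 = 1455.25 kcal/day.
TEE = BMR × activity factor = 1455.25 × 1.2 = 1746.3 kcal/day.

1746 kcal per day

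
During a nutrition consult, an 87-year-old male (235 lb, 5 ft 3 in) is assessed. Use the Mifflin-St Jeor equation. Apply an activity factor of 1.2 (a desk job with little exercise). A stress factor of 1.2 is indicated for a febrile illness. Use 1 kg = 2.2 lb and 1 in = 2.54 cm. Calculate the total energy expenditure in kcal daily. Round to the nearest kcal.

Convert to metric: weight = 235 ÷ 2.2 = 106.8182 kg; height = (5×12 + 3) × 2.54 = 63 × 2.54 = 160.02 cm.
Mifflin-St Jeor (male): BMR = 10(106.8182) + 6.25(160.02) − 5(87) + 5 = 1068.1818 + 1000.125 − 435 + 5 = 1638.3068 kcal/day.
TEE = BMR × activity factor = 1638.3068 × 1.2 = 1965.9682 kcal/day.
Apply stress factor: 1965.9682 × 1.2 = 2359.1618 kcal/day.

2359 kcal daily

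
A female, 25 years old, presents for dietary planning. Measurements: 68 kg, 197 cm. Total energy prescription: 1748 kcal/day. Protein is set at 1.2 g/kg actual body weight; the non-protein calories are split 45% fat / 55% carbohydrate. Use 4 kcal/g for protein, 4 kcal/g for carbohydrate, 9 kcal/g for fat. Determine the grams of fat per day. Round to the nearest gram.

71 g/day

Protein = 1.2 × 68 = 81.6 g → 81.6 × 4 = 326.4 kcal.
Non-protein calories = 1748 − 326.4 = 1421.6 kcal.
Fat: 45% × 1421.6 = 639.72 kcal; carbohydrate: 781.88 kcal.
Fat: 639.72 kcal ÷ 9 kcal/g = 71.08 g.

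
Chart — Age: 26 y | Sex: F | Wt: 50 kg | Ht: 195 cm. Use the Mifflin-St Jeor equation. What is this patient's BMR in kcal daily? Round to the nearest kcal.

1428 kcal daily

Mifflin-St Jeor (female): BMR = 10(50) + 6.25(195) − 5(26) − 161 = 500 + 1218.75 − 130 − 161 = 1427.75 kcal/day.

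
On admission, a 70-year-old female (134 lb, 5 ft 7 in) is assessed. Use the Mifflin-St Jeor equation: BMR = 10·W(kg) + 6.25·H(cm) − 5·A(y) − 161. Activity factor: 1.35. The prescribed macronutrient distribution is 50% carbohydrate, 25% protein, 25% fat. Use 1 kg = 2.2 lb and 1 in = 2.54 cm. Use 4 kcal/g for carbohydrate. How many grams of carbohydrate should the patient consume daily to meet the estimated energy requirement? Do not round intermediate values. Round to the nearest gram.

Convert to metric: weight = 134 ÷ 2.2 = 60.9091 kg; height = (5×12 + 7) × 2.54 = 67 × 2.54 = 170.18 cm.
Mifflin-St Jeor (female): BMR = 10(60.9091) + 6.25(170.18) − 5(70) − 161 = 609.0909 + 1063.625 − 350 − 161 = 1161.7159 kcal/day.
TEE = 1161.7159 × 1.35 = 1568.3165 kcal/day.
Carbohydrate energy = 50% × 1568.3165 = 784.1582 kcal.
Carbohydrate = 784.1582 ÷ 4 kcal/g = 196.0396 g.

196 g/day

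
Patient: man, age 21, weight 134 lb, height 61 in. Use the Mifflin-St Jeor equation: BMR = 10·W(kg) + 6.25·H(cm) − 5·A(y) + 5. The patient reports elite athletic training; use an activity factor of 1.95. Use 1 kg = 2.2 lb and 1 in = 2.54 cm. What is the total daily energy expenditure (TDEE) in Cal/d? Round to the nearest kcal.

2881 Cal/d

Convert to metric: weight = 134 ÷ 2.2 = 60.9091 kg; height = 61 × 2.54 = 154.94 cm.
Mifflin-St Jeor (male): BMR = 10(60.9091) + 6.25(154.94) − 5(21) + 5 = 609.0909 + 968.375 − 105 + 5 = 1477.4659 kcal/day.
TEE = BMR × activity factor = 1477.4659 × 1.95 = 2881.0585 kcal/day.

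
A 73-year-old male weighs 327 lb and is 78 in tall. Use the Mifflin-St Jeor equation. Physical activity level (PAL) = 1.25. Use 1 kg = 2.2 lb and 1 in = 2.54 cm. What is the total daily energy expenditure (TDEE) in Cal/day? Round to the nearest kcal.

Convert to metric: weight = 327 ÷ 2.2 = 148.6364 kg; height = 78 × 2.54 = 198.12 cm.
Mifflin-St Jeor (male): BMR = 10(148.6364) + 6.25(198.12) − 5(73) + 5 = 1486.3636 + 1238.25 − 365 + 5 = 2364.6136 kcal/day.
TEE = BMR × activity factor = 2364.6136 × 1.25 = 2955.767 kcal/day.

2956 Cal/day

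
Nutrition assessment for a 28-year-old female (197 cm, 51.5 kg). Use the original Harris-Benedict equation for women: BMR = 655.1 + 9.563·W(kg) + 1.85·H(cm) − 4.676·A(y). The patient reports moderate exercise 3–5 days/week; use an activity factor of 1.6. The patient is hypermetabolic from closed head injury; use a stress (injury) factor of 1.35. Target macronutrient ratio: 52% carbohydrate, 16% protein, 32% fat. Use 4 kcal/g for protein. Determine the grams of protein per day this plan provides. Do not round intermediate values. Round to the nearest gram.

119 g/day

Harris-Benedict: BMR = 655.1 + 9.563(51.5) + 1.85(197) − 4.676(28) = 1381.1165 kcal/day.
TEE = 1381.1165 × 1.6 = 2209.7864 kcal/day.
With stress factor 1.35: 2209.7864 × 1.35 = 2983.2116 kcal/day.
Protein energy = 16% × 2983.2116 = 477.3139 kcal.
Protein = 477.3139 ÷ 4 kcal/g = 119.3285 g.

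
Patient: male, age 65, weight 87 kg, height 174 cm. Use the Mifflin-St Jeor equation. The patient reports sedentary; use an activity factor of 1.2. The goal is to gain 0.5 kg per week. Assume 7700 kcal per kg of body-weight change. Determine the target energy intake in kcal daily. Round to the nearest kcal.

2515 kcal daily

Mifflin-St Jeor (male): BMR = 10(87) + 6.25(174) − 5(65) + 5 = 870 + 1087.5 − 325 + 5 = 1637.5 kcal/day.
TEE = 1637.5 × 1.2 = 1965 kcal/day.
Required daily surplus = 0.5 × 7700 ÷ 7 = 550 kcal/day.
Target intake = 1965 + 550 = 2515 kcal/day.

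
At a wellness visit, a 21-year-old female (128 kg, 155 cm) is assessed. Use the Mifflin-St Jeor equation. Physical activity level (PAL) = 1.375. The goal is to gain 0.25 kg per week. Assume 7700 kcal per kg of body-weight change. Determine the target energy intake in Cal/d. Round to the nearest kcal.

Mifflin-St Jeor (female): BMR = 10(128) + 6.25(155) − 5(21) − 161 = 1280 + 968.75 − 105 − 161 = 1982.75 kcal/day.
TEE = 1982.75 × 1.375 = 2726.2813 kcal/day.
Required daily surplus = 0.25 × 7700 ÷ 7 = 275 kcal/day.
Target intake = 2726.2813 + 275 = 3001.2813 kcal/day.

3001 Cal/d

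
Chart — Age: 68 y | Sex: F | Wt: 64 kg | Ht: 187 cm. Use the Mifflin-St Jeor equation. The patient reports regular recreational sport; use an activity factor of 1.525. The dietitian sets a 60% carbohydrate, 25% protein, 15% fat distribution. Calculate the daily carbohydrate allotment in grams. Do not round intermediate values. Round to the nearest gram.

299 g/day

Mifflin-St Jeor (female): BMR = 10(64) + 6.25(187) − 5(68) − 161 = 640 + 1168.75 − 340 − 161 = 1307.75 kcal/day.
TEE = 1307.75 × 1.525 = 1994.3188 kcal/day.
Carbohydrate energy = 60% × 1994.3188 = 1196.5913 kcal.
Carbohydrate = 1196.5913 ÷ 4 kcal/g = 299.1478 g.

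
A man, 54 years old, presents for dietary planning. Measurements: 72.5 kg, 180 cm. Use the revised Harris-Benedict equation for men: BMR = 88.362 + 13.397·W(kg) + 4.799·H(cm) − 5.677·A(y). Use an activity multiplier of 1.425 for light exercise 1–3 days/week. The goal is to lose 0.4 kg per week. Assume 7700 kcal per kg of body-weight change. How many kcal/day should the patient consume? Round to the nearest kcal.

Harris-Benedict: BMR = 88.362 + 13.397(72.5) + 4.799(180) − 5.677(54) = 1616.9065 kcal/day.
TEE = 1616.9065 × 1.425 = 2304.0918 kcal/day.
Required daily deficit = 0.4 × 7700 ÷ 7 = 440 kcal/day.
Target intake = 2304.0918 − 440 = 1864.0918 kcal/day.

1864 kcal/day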